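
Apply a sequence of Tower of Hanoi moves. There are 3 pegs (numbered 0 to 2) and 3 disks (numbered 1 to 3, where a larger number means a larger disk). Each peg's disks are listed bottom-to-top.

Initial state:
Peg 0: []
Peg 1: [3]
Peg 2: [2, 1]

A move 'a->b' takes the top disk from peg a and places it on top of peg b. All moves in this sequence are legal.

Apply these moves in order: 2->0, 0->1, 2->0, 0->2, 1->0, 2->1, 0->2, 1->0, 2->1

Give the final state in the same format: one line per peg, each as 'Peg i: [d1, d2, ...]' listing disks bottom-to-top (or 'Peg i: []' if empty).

Answer: Peg 0: [2]
Peg 1: [3, 1]
Peg 2: []

Derivation:
After move 1 (2->0):
Peg 0: [1]
Peg 1: [3]
Peg 2: [2]

After move 2 (0->1):
Peg 0: []
Peg 1: [3, 1]
Peg 2: [2]

After move 3 (2->0):
Peg 0: [2]
Peg 1: [3, 1]
Peg 2: []

After move 4 (0->2):
Peg 0: []
Peg 1: [3, 1]
Peg 2: [2]

After move 5 (1->0):
Peg 0: [1]
Peg 1: [3]
Peg 2: [2]

After move 6 (2->1):
Peg 0: [1]
Peg 1: [3, 2]
Peg 2: []

After move 7 (0->2):
Peg 0: []
Peg 1: [3, 2]
Peg 2: [1]

After move 8 (1->0):
Peg 0: [2]
Peg 1: [3]
Peg 2: [1]

After move 9 (2->1):
Peg 0: [2]
Peg 1: [3, 1]
Peg 2: []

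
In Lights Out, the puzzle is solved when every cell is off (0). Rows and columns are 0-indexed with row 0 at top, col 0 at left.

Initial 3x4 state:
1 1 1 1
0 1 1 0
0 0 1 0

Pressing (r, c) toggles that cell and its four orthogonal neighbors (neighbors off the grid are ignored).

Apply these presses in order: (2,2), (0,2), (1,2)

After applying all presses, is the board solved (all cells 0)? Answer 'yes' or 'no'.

After press 1 at (2,2):
1 1 1 1
0 1 0 0
0 1 0 1

After press 2 at (0,2):
1 0 0 0
0 1 1 0
0 1 0 1

After press 3 at (1,2):
1 0 1 0
0 0 0 1
0 1 1 1

Lights still on: 6

Answer: no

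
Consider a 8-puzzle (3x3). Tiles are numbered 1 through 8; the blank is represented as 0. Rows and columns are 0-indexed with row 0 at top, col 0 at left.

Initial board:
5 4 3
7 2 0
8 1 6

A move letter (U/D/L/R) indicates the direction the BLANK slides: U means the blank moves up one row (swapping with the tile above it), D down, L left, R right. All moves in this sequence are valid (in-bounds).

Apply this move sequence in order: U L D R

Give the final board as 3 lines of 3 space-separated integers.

After move 1 (U):
5 4 0
7 2 3
8 1 6

After move 2 (L):
5 0 4
7 2 3
8 1 6

After move 3 (D):
5 2 4
7 0 3
8 1 6

After move 4 (R):
5 2 4
7 3 0
8 1 6

Answer: 5 2 4
7 3 0
8 1 6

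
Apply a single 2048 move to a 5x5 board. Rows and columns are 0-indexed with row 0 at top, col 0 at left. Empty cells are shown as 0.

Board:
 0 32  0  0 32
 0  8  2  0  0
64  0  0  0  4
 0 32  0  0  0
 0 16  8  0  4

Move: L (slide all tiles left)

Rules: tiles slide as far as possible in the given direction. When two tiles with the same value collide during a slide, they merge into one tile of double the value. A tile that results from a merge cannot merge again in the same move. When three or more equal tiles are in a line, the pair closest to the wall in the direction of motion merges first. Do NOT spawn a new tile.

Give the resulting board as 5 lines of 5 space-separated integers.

Answer: 64  0  0  0  0
 8  2  0  0  0
64  4  0  0  0
32  0  0  0  0
16  8  4  0  0

Derivation:
Slide left:
row 0: [0, 32, 0, 0, 32] -> [64, 0, 0, 0, 0]
row 1: [0, 8, 2, 0, 0] -> [8, 2, 0, 0, 0]
row 2: [64, 0, 0, 0, 4] -> [64, 4, 0, 0, 0]
row 3: [0, 32, 0, 0, 0] -> [32, 0, 0, 0, 0]
row 4: [0, 16, 8, 0, 4] -> [16, 8, 4, 0, 0]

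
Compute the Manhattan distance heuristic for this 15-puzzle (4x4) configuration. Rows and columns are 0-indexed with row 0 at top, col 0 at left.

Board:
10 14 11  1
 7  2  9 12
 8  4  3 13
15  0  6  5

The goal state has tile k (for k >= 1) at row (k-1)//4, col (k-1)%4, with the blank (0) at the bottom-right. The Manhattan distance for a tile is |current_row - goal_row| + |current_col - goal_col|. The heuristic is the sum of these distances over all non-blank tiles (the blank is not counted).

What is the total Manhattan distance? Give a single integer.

Answer: 42

Derivation:
Tile 10: at (0,0), goal (2,1), distance |0-2|+|0-1| = 3
Tile 14: at (0,1), goal (3,1), distance |0-3|+|1-1| = 3
Tile 11: at (0,2), goal (2,2), distance |0-2|+|2-2| = 2
Tile 1: at (0,3), goal (0,0), distance |0-0|+|3-0| = 3
Tile 7: at (1,0), goal (1,2), distance |1-1|+|0-2| = 2
Tile 2: at (1,1), goal (0,1), distance |1-0|+|1-1| = 1
Tile 9: at (1,2), goal (2,0), distance |1-2|+|2-0| = 3
Tile 12: at (1,3), goal (2,3), distance |1-2|+|3-3| = 1
Tile 8: at (2,0), goal (1,3), distance |2-1|+|0-3| = 4
Tile 4: at (2,1), goal (0,3), distance |2-0|+|1-3| = 4
Tile 3: at (2,2), goal (0,2), distance |2-0|+|2-2| = 2
Tile 13: at (2,3), goal (3,0), distance |2-3|+|3-0| = 4
Tile 15: at (3,0), goal (3,2), distance |3-3|+|0-2| = 2
Tile 6: at (3,2), goal (1,1), distance |3-1|+|2-1| = 3
Tile 5: at (3,3), goal (1,0), distance |3-1|+|3-0| = 5
Sum: 3 + 3 + 2 + 3 + 2 + 1 + 3 + 1 + 4 + 4 + 2 + 4 + 2 + 3 + 5 = 42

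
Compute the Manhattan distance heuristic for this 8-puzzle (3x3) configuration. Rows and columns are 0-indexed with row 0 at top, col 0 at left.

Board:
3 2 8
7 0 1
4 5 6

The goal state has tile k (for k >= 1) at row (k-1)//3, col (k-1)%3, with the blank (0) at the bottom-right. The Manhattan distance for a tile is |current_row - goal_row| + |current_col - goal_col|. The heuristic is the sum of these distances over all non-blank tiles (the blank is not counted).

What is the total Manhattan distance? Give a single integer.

Answer: 12

Derivation:
Tile 3: at (0,0), goal (0,2), distance |0-0|+|0-2| = 2
Tile 2: at (0,1), goal (0,1), distance |0-0|+|1-1| = 0
Tile 8: at (0,2), goal (2,1), distance |0-2|+|2-1| = 3
Tile 7: at (1,0), goal (2,0), distance |1-2|+|0-0| = 1
Tile 1: at (1,2), goal (0,0), distance |1-0|+|2-0| = 3
Tile 4: at (2,0), goal (1,0), distance |2-1|+|0-0| = 1
Tile 5: at (2,1), goal (1,1), distance |2-1|+|1-1| = 1
Tile 6: at (2,2), goal (1,2), distance |2-1|+|2-2| = 1
Sum: 2 + 0 + 3 + 1 + 3 + 1 + 1 + 1 = 12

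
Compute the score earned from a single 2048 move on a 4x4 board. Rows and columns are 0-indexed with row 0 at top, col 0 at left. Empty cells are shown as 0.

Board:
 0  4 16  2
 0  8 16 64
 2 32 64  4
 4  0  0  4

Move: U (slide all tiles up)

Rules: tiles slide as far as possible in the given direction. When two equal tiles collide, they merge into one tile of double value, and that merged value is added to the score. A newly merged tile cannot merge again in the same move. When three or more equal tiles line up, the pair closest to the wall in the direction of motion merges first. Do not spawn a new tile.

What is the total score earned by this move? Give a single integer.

Answer: 40

Derivation:
Slide up:
col 0: [0, 0, 2, 4] -> [2, 4, 0, 0]  score +0 (running 0)
col 1: [4, 8, 32, 0] -> [4, 8, 32, 0]  score +0 (running 0)
col 2: [16, 16, 64, 0] -> [32, 64, 0, 0]  score +32 (running 32)
col 3: [2, 64, 4, 4] -> [2, 64, 8, 0]  score +8 (running 40)
Board after move:
 2  4 32  2
 4  8 64 64
 0 32  0  8
 0  0  0  0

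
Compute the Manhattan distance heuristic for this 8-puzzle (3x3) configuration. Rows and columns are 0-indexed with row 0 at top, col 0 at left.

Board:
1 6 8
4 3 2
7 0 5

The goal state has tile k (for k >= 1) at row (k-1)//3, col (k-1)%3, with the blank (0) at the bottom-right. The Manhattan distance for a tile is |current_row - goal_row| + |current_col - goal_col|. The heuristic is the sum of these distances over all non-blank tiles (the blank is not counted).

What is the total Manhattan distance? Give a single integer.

Tile 1: (0,0)->(0,0) = 0
Tile 6: (0,1)->(1,2) = 2
Tile 8: (0,2)->(2,1) = 3
Tile 4: (1,0)->(1,0) = 0
Tile 3: (1,1)->(0,2) = 2
Tile 2: (1,2)->(0,1) = 2
Tile 7: (2,0)->(2,0) = 0
Tile 5: (2,2)->(1,1) = 2
Sum: 0 + 2 + 3 + 0 + 2 + 2 + 0 + 2 = 11

Answer: 11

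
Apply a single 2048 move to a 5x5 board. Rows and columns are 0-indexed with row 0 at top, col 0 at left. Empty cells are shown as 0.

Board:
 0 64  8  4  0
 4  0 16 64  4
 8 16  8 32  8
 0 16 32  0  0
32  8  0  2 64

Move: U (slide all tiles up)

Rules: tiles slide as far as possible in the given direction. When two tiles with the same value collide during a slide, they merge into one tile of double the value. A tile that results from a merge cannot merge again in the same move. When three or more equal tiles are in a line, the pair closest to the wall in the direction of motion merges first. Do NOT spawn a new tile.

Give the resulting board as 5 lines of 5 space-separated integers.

Answer:  4 64  8  4  4
 8 32 16 64  8
32  8  8 32 64
 0  0 32  2  0
 0  0  0  0  0

Derivation:
Slide up:
col 0: [0, 4, 8, 0, 32] -> [4, 8, 32, 0, 0]
col 1: [64, 0, 16, 16, 8] -> [64, 32, 8, 0, 0]
col 2: [8, 16, 8, 32, 0] -> [8, 16, 8, 32, 0]
col 3: [4, 64, 32, 0, 2] -> [4, 64, 32, 2, 0]
col 4: [0, 4, 8, 0, 64] -> [4, 8, 64, 0, 0]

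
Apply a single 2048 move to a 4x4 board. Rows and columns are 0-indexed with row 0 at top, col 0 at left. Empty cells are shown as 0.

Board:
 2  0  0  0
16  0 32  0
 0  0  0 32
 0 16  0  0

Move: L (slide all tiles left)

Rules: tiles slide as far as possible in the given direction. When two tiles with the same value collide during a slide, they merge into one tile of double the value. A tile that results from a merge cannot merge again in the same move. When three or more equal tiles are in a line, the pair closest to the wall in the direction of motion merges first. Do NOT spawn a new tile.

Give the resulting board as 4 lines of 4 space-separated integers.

Answer:  2  0  0  0
16 32  0  0
32  0  0  0
16  0  0  0

Derivation:
Slide left:
row 0: [2, 0, 0, 0] -> [2, 0, 0, 0]
row 1: [16, 0, 32, 0] -> [16, 32, 0, 0]
row 2: [0, 0, 0, 32] -> [32, 0, 0, 0]
row 3: [0, 16, 0, 0] -> [16, 0, 0, 0]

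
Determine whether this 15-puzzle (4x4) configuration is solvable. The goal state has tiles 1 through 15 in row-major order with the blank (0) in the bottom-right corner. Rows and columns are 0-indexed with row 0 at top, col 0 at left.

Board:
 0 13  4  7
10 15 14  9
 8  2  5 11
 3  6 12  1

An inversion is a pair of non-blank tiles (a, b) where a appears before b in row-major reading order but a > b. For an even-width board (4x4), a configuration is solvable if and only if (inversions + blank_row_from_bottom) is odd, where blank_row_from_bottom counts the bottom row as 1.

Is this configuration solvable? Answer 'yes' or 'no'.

Inversions: 66
Blank is in row 0 (0-indexed from top), which is row 4 counting from the bottom (bottom = 1).
66 + 4 = 70, which is even, so the puzzle is not solvable.

Answer: no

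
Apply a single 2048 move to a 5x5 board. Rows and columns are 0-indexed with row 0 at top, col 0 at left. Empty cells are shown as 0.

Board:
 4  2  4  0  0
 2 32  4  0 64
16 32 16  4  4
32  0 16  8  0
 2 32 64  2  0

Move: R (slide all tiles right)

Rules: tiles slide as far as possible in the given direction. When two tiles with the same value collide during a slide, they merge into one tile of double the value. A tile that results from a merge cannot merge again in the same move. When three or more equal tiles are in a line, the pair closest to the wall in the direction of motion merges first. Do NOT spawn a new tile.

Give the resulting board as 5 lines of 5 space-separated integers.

Answer:  0  0  4  2  4
 0  2 32  4 64
 0 16 32 16  8
 0  0 32 16  8
 0  2 32 64  2

Derivation:
Slide right:
row 0: [4, 2, 4, 0, 0] -> [0, 0, 4, 2, 4]
row 1: [2, 32, 4, 0, 64] -> [0, 2, 32, 4, 64]
row 2: [16, 32, 16, 4, 4] -> [0, 16, 32, 16, 8]
row 3: [32, 0, 16, 8, 0] -> [0, 0, 32, 16, 8]
row 4: [2, 32, 64, 2, 0] -> [0, 2, 32, 64, 2]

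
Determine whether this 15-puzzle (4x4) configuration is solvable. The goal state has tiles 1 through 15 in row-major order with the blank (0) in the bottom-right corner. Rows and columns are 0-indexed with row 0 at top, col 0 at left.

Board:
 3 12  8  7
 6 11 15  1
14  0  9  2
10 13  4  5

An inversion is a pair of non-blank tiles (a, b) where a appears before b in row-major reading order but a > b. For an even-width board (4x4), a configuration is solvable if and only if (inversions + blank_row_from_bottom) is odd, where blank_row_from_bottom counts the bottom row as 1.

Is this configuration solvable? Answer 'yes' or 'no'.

Answer: no

Derivation:
Inversions: 54
Blank is in row 2 (0-indexed from top), which is row 2 counting from the bottom (bottom = 1).
54 + 2 = 56, which is even, so the puzzle is not solvable.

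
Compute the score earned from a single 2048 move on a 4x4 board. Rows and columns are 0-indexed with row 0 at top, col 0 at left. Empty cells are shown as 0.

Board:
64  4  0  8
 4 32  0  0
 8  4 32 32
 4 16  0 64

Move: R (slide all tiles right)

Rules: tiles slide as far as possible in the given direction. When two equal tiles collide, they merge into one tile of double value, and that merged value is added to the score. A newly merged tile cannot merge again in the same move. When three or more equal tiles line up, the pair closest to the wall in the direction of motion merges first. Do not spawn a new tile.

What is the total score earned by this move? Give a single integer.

Answer: 64

Derivation:
Slide right:
row 0: [64, 4, 0, 8] -> [0, 64, 4, 8]  score +0 (running 0)
row 1: [4, 32, 0, 0] -> [0, 0, 4, 32]  score +0 (running 0)
row 2: [8, 4, 32, 32] -> [0, 8, 4, 64]  score +64 (running 64)
row 3: [4, 16, 0, 64] -> [0, 4, 16, 64]  score +0 (running 64)
Board after move:
 0 64  4  8
 0  0  4 32
 0  8  4 64
 0  4 16 64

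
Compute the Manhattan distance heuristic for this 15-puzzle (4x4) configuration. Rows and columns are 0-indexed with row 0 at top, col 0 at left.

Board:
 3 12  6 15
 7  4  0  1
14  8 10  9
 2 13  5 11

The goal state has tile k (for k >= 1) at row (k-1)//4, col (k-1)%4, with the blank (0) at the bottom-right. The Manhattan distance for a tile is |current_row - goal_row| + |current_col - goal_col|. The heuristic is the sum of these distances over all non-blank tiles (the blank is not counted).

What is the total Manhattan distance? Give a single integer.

Tile 3: (0,0)->(0,2) = 2
Tile 12: (0,1)->(2,3) = 4
Tile 6: (0,2)->(1,1) = 2
Tile 15: (0,3)->(3,2) = 4
Tile 7: (1,0)->(1,2) = 2
Tile 4: (1,1)->(0,3) = 3
Tile 1: (1,3)->(0,0) = 4
Tile 14: (2,0)->(3,1) = 2
Tile 8: (2,1)->(1,3) = 3
Tile 10: (2,2)->(2,1) = 1
Tile 9: (2,3)->(2,0) = 3
Tile 2: (3,0)->(0,1) = 4
Tile 13: (3,1)->(3,0) = 1
Tile 5: (3,2)->(1,0) = 4
Tile 11: (3,3)->(2,2) = 2
Sum: 2 + 4 + 2 + 4 + 2 + 3 + 4 + 2 + 3 + 1 + 3 + 4 + 1 + 4 + 2 = 41

Answer: 41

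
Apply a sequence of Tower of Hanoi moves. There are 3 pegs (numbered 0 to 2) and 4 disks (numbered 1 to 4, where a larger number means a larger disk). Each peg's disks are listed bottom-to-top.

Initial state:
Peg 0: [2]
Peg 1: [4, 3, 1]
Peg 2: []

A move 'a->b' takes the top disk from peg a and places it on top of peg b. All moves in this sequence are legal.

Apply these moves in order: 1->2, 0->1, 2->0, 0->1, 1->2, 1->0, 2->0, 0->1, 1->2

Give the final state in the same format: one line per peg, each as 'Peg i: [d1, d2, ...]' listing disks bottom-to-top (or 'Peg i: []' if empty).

Answer: Peg 0: [2]
Peg 1: [4, 3]
Peg 2: [1]

Derivation:
After move 1 (1->2):
Peg 0: [2]
Peg 1: [4, 3]
Peg 2: [1]

After move 2 (0->1):
Peg 0: []
Peg 1: [4, 3, 2]
Peg 2: [1]

After move 3 (2->0):
Peg 0: [1]
Peg 1: [4, 3, 2]
Peg 2: []

After move 4 (0->1):
Peg 0: []
Peg 1: [4, 3, 2, 1]
Peg 2: []

After move 5 (1->2):
Peg 0: []
Peg 1: [4, 3, 2]
Peg 2: [1]

After move 6 (1->0):
Peg 0: [2]
Peg 1: [4, 3]
Peg 2: [1]

After move 7 (2->0):
Peg 0: [2, 1]
Peg 1: [4, 3]
Peg 2: []

After move 8 (0->1):
Peg 0: [2]
Peg 1: [4, 3, 1]
Peg 2: []

After move 9 (1->2):
Peg 0: [2]
Peg 1: [4, 3]
Peg 2: [1]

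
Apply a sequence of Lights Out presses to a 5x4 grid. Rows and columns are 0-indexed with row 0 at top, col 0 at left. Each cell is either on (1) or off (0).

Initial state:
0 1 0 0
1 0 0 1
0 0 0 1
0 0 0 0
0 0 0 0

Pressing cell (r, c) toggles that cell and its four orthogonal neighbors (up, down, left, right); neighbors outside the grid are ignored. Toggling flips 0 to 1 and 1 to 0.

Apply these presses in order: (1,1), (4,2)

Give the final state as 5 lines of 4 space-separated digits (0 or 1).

Answer: 0 0 0 0
0 1 1 1
0 1 0 1
0 0 1 0
0 1 1 1

Derivation:
After press 1 at (1,1):
0 0 0 0
0 1 1 1
0 1 0 1
0 0 0 0
0 0 0 0

After press 2 at (4,2):
0 0 0 0
0 1 1 1
0 1 0 1
0 0 1 0
0 1 1 1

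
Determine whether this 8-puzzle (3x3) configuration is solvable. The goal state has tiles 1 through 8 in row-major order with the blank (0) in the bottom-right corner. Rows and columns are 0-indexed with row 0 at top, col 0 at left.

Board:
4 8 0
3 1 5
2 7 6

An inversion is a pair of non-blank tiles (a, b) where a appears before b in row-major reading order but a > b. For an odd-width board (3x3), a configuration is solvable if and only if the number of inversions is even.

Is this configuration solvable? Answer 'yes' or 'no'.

Inversions (pairs i<j in row-major order where tile[i] > tile[j] > 0): 13
13 is odd, so the puzzle is not solvable.

Answer: no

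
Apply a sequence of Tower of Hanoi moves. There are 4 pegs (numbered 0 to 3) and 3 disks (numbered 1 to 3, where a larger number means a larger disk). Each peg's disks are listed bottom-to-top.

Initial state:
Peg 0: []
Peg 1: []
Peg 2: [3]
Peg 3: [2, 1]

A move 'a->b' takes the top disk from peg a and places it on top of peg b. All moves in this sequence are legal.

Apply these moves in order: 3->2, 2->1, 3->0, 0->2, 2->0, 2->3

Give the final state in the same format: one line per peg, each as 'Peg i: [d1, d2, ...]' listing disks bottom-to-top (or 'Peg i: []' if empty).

After move 1 (3->2):
Peg 0: []
Peg 1: []
Peg 2: [3, 1]
Peg 3: [2]

After move 2 (2->1):
Peg 0: []
Peg 1: [1]
Peg 2: [3]
Peg 3: [2]

After move 3 (3->0):
Peg 0: [2]
Peg 1: [1]
Peg 2: [3]
Peg 3: []

After move 4 (0->2):
Peg 0: []
Peg 1: [1]
Peg 2: [3, 2]
Peg 3: []

After move 5 (2->0):
Peg 0: [2]
Peg 1: [1]
Peg 2: [3]
Peg 3: []

After move 6 (2->3):
Peg 0: [2]
Peg 1: [1]
Peg 2: []
Peg 3: [3]

Answer: Peg 0: [2]
Peg 1: [1]
Peg 2: []
Peg 3: [3]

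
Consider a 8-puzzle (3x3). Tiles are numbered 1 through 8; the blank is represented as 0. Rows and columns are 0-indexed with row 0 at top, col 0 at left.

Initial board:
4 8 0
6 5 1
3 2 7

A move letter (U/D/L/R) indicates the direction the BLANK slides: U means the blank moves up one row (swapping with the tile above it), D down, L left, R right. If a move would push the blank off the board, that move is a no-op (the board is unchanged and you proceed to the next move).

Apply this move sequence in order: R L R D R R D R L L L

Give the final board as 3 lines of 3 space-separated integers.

After move 1 (R):
4 8 0
6 5 1
3 2 7

After move 2 (L):
4 0 8
6 5 1
3 2 7

After move 3 (R):
4 8 0
6 5 1
3 2 7

After move 4 (D):
4 8 1
6 5 0
3 2 7

After move 5 (R):
4 8 1
6 5 0
3 2 7

After move 6 (R):
4 8 1
6 5 0
3 2 7

After move 7 (D):
4 8 1
6 5 7
3 2 0

After move 8 (R):
4 8 1
6 5 7
3 2 0

After move 9 (L):
4 8 1
6 5 7
3 0 2

After move 10 (L):
4 8 1
6 5 7
0 3 2

After move 11 (L):
4 8 1
6 5 7
0 3 2

Answer: 4 8 1
6 5 7
0 3 2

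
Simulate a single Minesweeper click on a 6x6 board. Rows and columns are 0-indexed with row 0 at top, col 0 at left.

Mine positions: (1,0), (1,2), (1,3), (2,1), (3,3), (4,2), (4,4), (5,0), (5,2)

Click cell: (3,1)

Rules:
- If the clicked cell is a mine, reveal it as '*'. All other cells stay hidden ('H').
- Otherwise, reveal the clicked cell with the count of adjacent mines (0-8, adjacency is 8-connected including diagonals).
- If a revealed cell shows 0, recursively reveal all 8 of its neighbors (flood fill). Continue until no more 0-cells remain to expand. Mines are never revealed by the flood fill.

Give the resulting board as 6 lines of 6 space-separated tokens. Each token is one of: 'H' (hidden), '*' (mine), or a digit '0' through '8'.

H H H H H H
H H H H H H
H H H H H H
H 2 H H H H
H H H H H H
H H H H H H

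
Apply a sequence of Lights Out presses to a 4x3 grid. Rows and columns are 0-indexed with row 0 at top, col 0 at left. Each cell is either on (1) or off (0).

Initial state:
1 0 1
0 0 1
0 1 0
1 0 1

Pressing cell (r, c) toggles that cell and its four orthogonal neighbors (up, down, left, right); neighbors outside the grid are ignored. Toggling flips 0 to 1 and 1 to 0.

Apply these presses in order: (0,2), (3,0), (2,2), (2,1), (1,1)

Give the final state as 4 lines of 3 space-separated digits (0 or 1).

Answer: 1 0 0
1 0 0
0 0 0
0 0 0

Derivation:
After press 1 at (0,2):
1 1 0
0 0 0
0 1 0
1 0 1

After press 2 at (3,0):
1 1 0
0 0 0
1 1 0
0 1 1

After press 3 at (2,2):
1 1 0
0 0 1
1 0 1
0 1 0

After press 4 at (2,1):
1 1 0
0 1 1
0 1 0
0 0 0

After press 5 at (1,1):
1 0 0
1 0 0
0 0 0
0 0 0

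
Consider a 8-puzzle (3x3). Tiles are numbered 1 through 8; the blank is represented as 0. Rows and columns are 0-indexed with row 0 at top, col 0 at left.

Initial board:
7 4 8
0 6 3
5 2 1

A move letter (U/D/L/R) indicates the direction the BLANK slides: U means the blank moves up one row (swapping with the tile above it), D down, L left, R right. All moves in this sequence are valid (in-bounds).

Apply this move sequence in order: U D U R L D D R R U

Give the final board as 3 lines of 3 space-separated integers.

Answer: 7 4 8
5 6 0
2 1 3

Derivation:
After move 1 (U):
0 4 8
7 6 3
5 2 1

After move 2 (D):
7 4 8
0 6 3
5 2 1

After move 3 (U):
0 4 8
7 6 3
5 2 1

After move 4 (R):
4 0 8
7 6 3
5 2 1

After move 5 (L):
0 4 8
7 6 3
5 2 1

After move 6 (D):
7 4 8
0 6 3
5 2 1

After move 7 (D):
7 4 8
5 6 3
0 2 1

After move 8 (R):
7 4 8
5 6 3
2 0 1

After move 9 (R):
7 4 8
5 6 3
2 1 0

After move 10 (U):
7 4 8
5 6 0
2 1 3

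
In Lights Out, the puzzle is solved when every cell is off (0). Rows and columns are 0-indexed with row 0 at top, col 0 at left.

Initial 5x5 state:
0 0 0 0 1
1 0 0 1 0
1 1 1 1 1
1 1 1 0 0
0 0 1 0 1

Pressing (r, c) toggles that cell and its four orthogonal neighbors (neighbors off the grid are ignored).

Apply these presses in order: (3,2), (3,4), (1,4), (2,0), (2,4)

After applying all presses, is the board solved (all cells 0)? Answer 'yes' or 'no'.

Answer: yes

Derivation:
After press 1 at (3,2):
0 0 0 0 1
1 0 0 1 0
1 1 0 1 1
1 0 0 1 0
0 0 0 0 1

After press 2 at (3,4):
0 0 0 0 1
1 0 0 1 0
1 1 0 1 0
1 0 0 0 1
0 0 0 0 0

After press 3 at (1,4):
0 0 0 0 0
1 0 0 0 1
1 1 0 1 1
1 0 0 0 1
0 0 0 0 0

After press 4 at (2,0):
0 0 0 0 0
0 0 0 0 1
0 0 0 1 1
0 0 0 0 1
0 0 0 0 0

After press 5 at (2,4):
0 0 0 0 0
0 0 0 0 0
0 0 0 0 0
0 0 0 0 0
0 0 0 0 0

Lights still on: 0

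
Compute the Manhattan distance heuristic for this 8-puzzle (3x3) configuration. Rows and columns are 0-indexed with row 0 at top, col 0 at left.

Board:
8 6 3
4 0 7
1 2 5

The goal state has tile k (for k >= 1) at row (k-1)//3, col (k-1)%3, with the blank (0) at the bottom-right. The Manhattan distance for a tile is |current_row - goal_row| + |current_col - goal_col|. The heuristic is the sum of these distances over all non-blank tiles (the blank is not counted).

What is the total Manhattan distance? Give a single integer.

Answer: 14

Derivation:
Tile 8: at (0,0), goal (2,1), distance |0-2|+|0-1| = 3
Tile 6: at (0,1), goal (1,2), distance |0-1|+|1-2| = 2
Tile 3: at (0,2), goal (0,2), distance |0-0|+|2-2| = 0
Tile 4: at (1,0), goal (1,0), distance |1-1|+|0-0| = 0
Tile 7: at (1,2), goal (2,0), distance |1-2|+|2-0| = 3
Tile 1: at (2,0), goal (0,0), distance |2-0|+|0-0| = 2
Tile 2: at (2,1), goal (0,1), distance |2-0|+|1-1| = 2
Tile 5: at (2,2), goal (1,1), distance |2-1|+|2-1| = 2
Sum: 3 + 2 + 0 + 0 + 3 + 2 + 2 + 2 = 14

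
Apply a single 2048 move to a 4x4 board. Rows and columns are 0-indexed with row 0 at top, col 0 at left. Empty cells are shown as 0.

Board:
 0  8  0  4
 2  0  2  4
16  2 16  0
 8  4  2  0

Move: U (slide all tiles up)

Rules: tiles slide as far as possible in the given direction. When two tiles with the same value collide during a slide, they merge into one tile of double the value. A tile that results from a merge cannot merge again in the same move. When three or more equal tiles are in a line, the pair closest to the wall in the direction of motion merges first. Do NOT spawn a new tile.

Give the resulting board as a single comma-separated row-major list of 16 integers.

Answer: 2, 8, 2, 8, 16, 2, 16, 0, 8, 4, 2, 0, 0, 0, 0, 0

Derivation:
Slide up:
col 0: [0, 2, 16, 8] -> [2, 16, 8, 0]
col 1: [8, 0, 2, 4] -> [8, 2, 4, 0]
col 2: [0, 2, 16, 2] -> [2, 16, 2, 0]
col 3: [4, 4, 0, 0] -> [8, 0, 0, 0]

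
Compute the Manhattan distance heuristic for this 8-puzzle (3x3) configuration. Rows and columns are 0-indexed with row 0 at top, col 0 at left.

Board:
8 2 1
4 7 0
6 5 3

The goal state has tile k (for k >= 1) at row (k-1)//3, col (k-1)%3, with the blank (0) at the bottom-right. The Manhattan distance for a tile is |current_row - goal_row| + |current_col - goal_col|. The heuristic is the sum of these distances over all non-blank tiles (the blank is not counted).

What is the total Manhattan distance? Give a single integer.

Tile 8: (0,0)->(2,1) = 3
Tile 2: (0,1)->(0,1) = 0
Tile 1: (0,2)->(0,0) = 2
Tile 4: (1,0)->(1,0) = 0
Tile 7: (1,1)->(2,0) = 2
Tile 6: (2,0)->(1,2) = 3
Tile 5: (2,1)->(1,1) = 1
Tile 3: (2,2)->(0,2) = 2
Sum: 3 + 0 + 2 + 0 + 2 + 3 + 1 + 2 = 13

Answer: 13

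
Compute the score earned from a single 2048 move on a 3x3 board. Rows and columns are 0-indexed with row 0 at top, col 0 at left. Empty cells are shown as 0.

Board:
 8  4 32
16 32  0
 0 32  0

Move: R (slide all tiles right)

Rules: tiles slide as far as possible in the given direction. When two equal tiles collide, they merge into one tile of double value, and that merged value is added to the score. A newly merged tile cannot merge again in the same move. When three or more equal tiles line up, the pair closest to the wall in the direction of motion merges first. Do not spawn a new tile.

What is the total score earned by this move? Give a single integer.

Answer: 0

Derivation:
Slide right:
row 0: [8, 4, 32] -> [8, 4, 32]  score +0 (running 0)
row 1: [16, 32, 0] -> [0, 16, 32]  score +0 (running 0)
row 2: [0, 32, 0] -> [0, 0, 32]  score +0 (running 0)
Board after move:
 8  4 32
 0 16 32
 0  0 32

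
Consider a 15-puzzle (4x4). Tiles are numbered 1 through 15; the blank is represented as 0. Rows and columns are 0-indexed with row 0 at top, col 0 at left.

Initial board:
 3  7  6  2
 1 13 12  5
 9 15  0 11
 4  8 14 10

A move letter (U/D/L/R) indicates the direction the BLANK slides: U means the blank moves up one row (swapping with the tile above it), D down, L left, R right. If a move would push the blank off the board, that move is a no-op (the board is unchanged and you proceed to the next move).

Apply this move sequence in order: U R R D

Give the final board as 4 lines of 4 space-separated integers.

After move 1 (U):
 3  7  6  2
 1 13  0  5
 9 15 12 11
 4  8 14 10

After move 2 (R):
 3  7  6  2
 1 13  5  0
 9 15 12 11
 4  8 14 10

After move 3 (R):
 3  7  6  2
 1 13  5  0
 9 15 12 11
 4  8 14 10

After move 4 (D):
 3  7  6  2
 1 13  5 11
 9 15 12  0
 4  8 14 10

Answer:  3  7  6  2
 1 13  5 11
 9 15 12  0
 4  8 14 10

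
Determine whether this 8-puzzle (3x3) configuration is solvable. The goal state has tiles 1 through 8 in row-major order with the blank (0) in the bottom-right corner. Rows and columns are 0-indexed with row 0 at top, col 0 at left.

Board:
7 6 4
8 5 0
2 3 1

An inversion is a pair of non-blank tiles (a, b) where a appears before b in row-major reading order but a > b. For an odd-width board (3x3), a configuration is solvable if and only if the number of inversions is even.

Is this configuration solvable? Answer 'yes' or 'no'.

Answer: no

Derivation:
Inversions (pairs i<j in row-major order where tile[i] > tile[j] > 0): 23
23 is odd, so the puzzle is not solvable.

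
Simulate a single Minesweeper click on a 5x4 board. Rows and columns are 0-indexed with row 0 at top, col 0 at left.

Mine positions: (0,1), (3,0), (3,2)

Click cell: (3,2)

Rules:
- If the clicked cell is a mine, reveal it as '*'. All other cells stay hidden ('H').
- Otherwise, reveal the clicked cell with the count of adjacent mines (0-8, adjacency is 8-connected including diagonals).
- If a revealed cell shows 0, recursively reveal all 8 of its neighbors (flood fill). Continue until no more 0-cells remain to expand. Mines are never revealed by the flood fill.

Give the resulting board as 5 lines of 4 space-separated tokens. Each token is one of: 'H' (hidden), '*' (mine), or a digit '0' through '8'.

H H H H
H H H H
H H H H
H H * H
H H H H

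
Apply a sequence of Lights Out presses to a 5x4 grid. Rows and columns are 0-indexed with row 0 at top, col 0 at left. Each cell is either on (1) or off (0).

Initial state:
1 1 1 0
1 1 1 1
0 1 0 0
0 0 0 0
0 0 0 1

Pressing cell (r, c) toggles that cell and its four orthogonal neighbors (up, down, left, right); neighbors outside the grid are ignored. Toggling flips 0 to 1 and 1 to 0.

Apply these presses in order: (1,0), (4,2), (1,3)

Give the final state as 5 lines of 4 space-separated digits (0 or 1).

After press 1 at (1,0):
0 1 1 0
0 0 1 1
1 1 0 0
0 0 0 0
0 0 0 1

After press 2 at (4,2):
0 1 1 0
0 0 1 1
1 1 0 0
0 0 1 0
0 1 1 0

After press 3 at (1,3):
0 1 1 1
0 0 0 0
1 1 0 1
0 0 1 0
0 1 1 0

Answer: 0 1 1 1
0 0 0 0
1 1 0 1
0 0 1 0
0 1 1 0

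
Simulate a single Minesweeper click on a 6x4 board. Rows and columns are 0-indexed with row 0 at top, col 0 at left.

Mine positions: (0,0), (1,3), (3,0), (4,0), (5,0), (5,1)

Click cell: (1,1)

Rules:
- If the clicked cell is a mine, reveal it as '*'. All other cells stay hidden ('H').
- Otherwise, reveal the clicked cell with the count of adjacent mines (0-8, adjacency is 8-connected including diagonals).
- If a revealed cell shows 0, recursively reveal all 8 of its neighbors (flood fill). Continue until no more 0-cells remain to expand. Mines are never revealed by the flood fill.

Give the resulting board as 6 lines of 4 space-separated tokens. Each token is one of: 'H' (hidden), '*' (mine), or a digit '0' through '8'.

H H H H
H 1 H H
H H H H
H H H H
H H H H
H H H H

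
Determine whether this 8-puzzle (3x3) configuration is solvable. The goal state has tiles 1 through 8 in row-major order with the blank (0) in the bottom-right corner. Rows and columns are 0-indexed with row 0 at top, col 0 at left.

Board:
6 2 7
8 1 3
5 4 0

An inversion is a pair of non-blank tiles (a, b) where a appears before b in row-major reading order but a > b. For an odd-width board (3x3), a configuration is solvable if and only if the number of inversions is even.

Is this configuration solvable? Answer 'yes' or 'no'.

Inversions (pairs i<j in row-major order where tile[i] > tile[j] > 0): 15
15 is odd, so the puzzle is not solvable.

Answer: no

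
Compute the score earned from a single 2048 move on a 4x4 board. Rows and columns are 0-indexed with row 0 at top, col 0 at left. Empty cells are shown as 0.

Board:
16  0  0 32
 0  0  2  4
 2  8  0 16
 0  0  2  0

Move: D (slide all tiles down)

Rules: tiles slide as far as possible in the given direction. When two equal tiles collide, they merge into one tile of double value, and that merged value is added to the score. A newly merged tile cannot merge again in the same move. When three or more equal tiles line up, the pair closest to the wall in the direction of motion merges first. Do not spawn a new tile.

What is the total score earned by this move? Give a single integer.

Answer: 4

Derivation:
Slide down:
col 0: [16, 0, 2, 0] -> [0, 0, 16, 2]  score +0 (running 0)
col 1: [0, 0, 8, 0] -> [0, 0, 0, 8]  score +0 (running 0)
col 2: [0, 2, 0, 2] -> [0, 0, 0, 4]  score +4 (running 4)
col 3: [32, 4, 16, 0] -> [0, 32, 4, 16]  score +0 (running 4)
Board after move:
 0  0  0  0
 0  0  0 32
16  0  0  4
 2  8  4 16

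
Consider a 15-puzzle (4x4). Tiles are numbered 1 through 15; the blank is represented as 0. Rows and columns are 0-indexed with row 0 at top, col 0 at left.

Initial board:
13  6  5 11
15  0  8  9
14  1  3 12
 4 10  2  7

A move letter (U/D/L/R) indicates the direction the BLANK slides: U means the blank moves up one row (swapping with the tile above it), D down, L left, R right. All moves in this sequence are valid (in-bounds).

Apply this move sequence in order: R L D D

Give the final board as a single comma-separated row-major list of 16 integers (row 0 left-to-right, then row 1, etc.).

Answer: 13, 6, 5, 11, 15, 1, 8, 9, 14, 10, 3, 12, 4, 0, 2, 7

Derivation:
After move 1 (R):
13  6  5 11
15  8  0  9
14  1  3 12
 4 10  2  7

After move 2 (L):
13  6  5 11
15  0  8  9
14  1  3 12
 4 10  2  7

After move 3 (D):
13  6  5 11
15  1  8  9
14  0  3 12
 4 10  2  7

After move 4 (D):
13  6  5 11
15  1  8  9
14 10  3 12
 4  0  2  7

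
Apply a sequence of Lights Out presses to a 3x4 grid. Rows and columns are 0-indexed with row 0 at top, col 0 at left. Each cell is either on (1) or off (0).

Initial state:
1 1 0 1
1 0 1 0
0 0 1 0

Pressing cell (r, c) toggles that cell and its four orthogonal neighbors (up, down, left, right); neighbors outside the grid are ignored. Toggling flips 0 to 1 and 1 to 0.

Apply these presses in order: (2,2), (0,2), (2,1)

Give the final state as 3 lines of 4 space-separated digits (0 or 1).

Answer: 1 0 1 0
1 1 1 0
1 0 1 1

Derivation:
After press 1 at (2,2):
1 1 0 1
1 0 0 0
0 1 0 1

After press 2 at (0,2):
1 0 1 0
1 0 1 0
0 1 0 1

After press 3 at (2,1):
1 0 1 0
1 1 1 0
1 0 1 1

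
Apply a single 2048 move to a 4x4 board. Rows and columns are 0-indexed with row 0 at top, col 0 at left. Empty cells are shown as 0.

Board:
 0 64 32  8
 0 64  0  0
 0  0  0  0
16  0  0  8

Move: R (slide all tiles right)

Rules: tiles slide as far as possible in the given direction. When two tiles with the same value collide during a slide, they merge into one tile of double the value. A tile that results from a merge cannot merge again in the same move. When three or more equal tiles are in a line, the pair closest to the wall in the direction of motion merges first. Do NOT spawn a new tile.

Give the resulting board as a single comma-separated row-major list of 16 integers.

Slide right:
row 0: [0, 64, 32, 8] -> [0, 64, 32, 8]
row 1: [0, 64, 0, 0] -> [0, 0, 0, 64]
row 2: [0, 0, 0, 0] -> [0, 0, 0, 0]
row 3: [16, 0, 0, 8] -> [0, 0, 16, 8]

Answer: 0, 64, 32, 8, 0, 0, 0, 64, 0, 0, 0, 0, 0, 0, 16, 8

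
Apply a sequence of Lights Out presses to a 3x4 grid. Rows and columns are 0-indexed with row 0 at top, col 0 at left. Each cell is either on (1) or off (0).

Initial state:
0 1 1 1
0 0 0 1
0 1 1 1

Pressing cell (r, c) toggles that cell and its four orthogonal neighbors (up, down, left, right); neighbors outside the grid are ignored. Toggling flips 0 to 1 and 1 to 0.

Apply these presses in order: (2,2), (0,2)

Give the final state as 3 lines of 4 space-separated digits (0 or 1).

After press 1 at (2,2):
0 1 1 1
0 0 1 1
0 0 0 0

After press 2 at (0,2):
0 0 0 0
0 0 0 1
0 0 0 0

Answer: 0 0 0 0
0 0 0 1
0 0 0 0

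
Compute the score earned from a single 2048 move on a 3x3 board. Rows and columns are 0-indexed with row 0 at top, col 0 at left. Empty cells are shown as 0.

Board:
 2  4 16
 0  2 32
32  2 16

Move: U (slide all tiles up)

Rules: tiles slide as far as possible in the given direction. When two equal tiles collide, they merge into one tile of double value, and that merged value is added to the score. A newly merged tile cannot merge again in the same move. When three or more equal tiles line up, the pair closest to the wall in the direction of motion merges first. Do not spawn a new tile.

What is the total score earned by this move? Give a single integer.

Answer: 4

Derivation:
Slide up:
col 0: [2, 0, 32] -> [2, 32, 0]  score +0 (running 0)
col 1: [4, 2, 2] -> [4, 4, 0]  score +4 (running 4)
col 2: [16, 32, 16] -> [16, 32, 16]  score +0 (running 4)
Board after move:
 2  4 16
32  4 32
 0  0 16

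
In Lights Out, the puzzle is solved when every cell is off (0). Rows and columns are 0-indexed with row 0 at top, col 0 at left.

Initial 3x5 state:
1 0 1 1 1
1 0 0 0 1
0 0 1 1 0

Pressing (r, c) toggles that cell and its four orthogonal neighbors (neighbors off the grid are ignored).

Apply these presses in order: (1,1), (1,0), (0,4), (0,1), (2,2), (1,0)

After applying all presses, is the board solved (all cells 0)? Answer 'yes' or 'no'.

Answer: yes

Derivation:
After press 1 at (1,1):
1 1 1 1 1
0 1 1 0 1
0 1 1 1 0

After press 2 at (1,0):
0 1 1 1 1
1 0 1 0 1
1 1 1 1 0

After press 3 at (0,4):
0 1 1 0 0
1 0 1 0 0
1 1 1 1 0

After press 4 at (0,1):
1 0 0 0 0
1 1 1 0 0
1 1 1 1 0

After press 5 at (2,2):
1 0 0 0 0
1 1 0 0 0
1 0 0 0 0

After press 6 at (1,0):
0 0 0 0 0
0 0 0 0 0
0 0 0 0 0

Lights still on: 0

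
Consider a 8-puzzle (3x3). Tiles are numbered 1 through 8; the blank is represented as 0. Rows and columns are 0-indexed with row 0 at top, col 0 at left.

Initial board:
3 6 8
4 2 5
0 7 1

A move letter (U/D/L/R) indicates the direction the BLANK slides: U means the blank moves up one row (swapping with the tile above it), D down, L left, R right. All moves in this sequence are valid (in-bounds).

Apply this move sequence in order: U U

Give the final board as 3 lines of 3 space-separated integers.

After move 1 (U):
3 6 8
0 2 5
4 7 1

After move 2 (U):
0 6 8
3 2 5
4 7 1

Answer: 0 6 8
3 2 5
4 7 1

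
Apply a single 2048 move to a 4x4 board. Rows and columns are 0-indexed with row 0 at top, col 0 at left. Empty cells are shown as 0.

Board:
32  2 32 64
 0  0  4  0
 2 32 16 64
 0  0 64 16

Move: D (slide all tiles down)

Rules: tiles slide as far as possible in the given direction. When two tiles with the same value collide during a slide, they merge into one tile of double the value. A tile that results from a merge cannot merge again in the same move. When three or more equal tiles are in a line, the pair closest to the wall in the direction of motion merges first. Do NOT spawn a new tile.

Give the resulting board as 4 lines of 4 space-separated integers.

Slide down:
col 0: [32, 0, 2, 0] -> [0, 0, 32, 2]
col 1: [2, 0, 32, 0] -> [0, 0, 2, 32]
col 2: [32, 4, 16, 64] -> [32, 4, 16, 64]
col 3: [64, 0, 64, 16] -> [0, 0, 128, 16]

Answer:   0   0  32   0
  0   0   4   0
 32   2  16 128
  2  32  64  16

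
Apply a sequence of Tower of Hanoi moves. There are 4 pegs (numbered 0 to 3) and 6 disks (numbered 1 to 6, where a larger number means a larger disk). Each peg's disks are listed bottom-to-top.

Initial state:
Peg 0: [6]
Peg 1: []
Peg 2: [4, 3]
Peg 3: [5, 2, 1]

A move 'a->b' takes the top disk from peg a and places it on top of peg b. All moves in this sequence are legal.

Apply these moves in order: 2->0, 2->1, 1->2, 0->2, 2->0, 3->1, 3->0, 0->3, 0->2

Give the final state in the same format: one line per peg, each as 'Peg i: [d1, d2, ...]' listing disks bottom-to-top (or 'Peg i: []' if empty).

Answer: Peg 0: [6]
Peg 1: [1]
Peg 2: [4, 3]
Peg 3: [5, 2]

Derivation:
After move 1 (2->0):
Peg 0: [6, 3]
Peg 1: []
Peg 2: [4]
Peg 3: [5, 2, 1]

After move 2 (2->1):
Peg 0: [6, 3]
Peg 1: [4]
Peg 2: []
Peg 3: [5, 2, 1]

After move 3 (1->2):
Peg 0: [6, 3]
Peg 1: []
Peg 2: [4]
Peg 3: [5, 2, 1]

After move 4 (0->2):
Peg 0: [6]
Peg 1: []
Peg 2: [4, 3]
Peg 3: [5, 2, 1]

After move 5 (2->0):
Peg 0: [6, 3]
Peg 1: []
Peg 2: [4]
Peg 3: [5, 2, 1]

After move 6 (3->1):
Peg 0: [6, 3]
Peg 1: [1]
Peg 2: [4]
Peg 3: [5, 2]

After move 7 (3->0):
Peg 0: [6, 3, 2]
Peg 1: [1]
Peg 2: [4]
Peg 3: [5]

After move 8 (0->3):
Peg 0: [6, 3]
Peg 1: [1]
Peg 2: [4]
Peg 3: [5, 2]

After move 9 (0->2):
Peg 0: [6]
Peg 1: [1]
Peg 2: [4, 3]
Peg 3: [5, 2]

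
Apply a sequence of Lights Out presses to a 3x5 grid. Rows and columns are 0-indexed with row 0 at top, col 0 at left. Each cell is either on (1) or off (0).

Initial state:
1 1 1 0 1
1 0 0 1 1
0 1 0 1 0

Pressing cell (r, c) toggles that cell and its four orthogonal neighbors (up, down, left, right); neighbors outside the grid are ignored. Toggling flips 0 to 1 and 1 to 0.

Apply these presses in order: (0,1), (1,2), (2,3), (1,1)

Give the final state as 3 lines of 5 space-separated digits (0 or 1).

After press 1 at (0,1):
0 0 0 0 1
1 1 0 1 1
0 1 0 1 0

After press 2 at (1,2):
0 0 1 0 1
1 0 1 0 1
0 1 1 1 0

After press 3 at (2,3):
0 0 1 0 1
1 0 1 1 1
0 1 0 0 1

After press 4 at (1,1):
0 1 1 0 1
0 1 0 1 1
0 0 0 0 1

Answer: 0 1 1 0 1
0 1 0 1 1
0 0 0 0 1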